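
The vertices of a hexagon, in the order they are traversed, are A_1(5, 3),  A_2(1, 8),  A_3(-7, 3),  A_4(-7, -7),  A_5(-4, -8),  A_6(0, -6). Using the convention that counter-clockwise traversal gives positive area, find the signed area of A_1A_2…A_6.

Apply the surveyor's formula: 2A = Σ (x_i·y_{i+1} − x_{i+1}·y_i), indices taken mod 6.
Σ = (37) + (59) + (70) + (28) + (24) + (30) = 248
Signed area = Σ/2 = 124 (positive ⇒ counter-clockwise traversal).

124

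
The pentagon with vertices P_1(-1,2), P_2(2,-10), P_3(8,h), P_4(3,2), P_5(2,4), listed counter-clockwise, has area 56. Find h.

6

Write out the shoelace sum; only the two edges meeting at P_3 involve h:
2·Area = [(2·h − 8·(-10)) + (8·2 − 3·h)] + 22
       = -1·h + 118 = 112
⇒ h = 6.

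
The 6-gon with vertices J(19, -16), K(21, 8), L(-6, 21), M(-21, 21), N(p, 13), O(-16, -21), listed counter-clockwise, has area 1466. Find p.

Write out the shoelace sum; only the two edges meeting at N involve p:
2·Area = [((-21)·13 − p·21) + (p·(-21) − (-16)·13)] + 1947
       = -42·p + 1882 = 2932
⇒ p = -25.

-25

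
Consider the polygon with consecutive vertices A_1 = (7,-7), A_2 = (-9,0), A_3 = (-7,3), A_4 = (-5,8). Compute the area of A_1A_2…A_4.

Apply the shoelace (surveyor's) formula: 2A = Σ (x_i·y_{i+1} − x_{i+1}·y_i), indices taken mod 4.
Cross-terms: -63, -27, -41, -21  ⇒  Σ = -152
Area = |Σ|/2 = 76.

76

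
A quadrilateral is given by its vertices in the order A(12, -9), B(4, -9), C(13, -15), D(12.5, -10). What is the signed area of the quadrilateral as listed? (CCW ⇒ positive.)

25

Σ = (-72) + (57) + (57.5) + (7.5) = 50
Signed area = Σ/2 = 25 (positive ⇒ counter-clockwise traversal).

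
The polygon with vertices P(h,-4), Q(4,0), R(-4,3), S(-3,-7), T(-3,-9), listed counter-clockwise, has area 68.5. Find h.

The doubled signed area Σ (x_i y_{i+1} − x_{i+1} y_i) is linear in h.
With h=0 it equals 83; the coefficient of h is 9 (from the two edges through P).
So 9·h + 83 = 2·68.5 = 137 ⇒ h = 6.

6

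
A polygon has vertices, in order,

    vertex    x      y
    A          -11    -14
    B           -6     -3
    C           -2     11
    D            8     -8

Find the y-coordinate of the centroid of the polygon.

-895/237

Apply the shoelace (surveyor's) formula. First the cross-terms c_i = x_i·y_{i+1} − x_{i+1}·y_i:
  -51, -72, -72, -200  ⇒  2A = -395, A = -197.5.
Then Σ (y_i + y_{i+1})·c_i = 4475, so ȳ = 4475 / (6·(-197.5)) = -895/237.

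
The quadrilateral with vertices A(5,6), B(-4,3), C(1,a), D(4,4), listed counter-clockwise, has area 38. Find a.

Write out the shoelace sum; only the two edges meeting at C involve a:
2·Area = [((-4)·a − 1·3) + (1·4 − 4·a)] + 43
       = -8·a + 44 = 76
⇒ a = -4.

-4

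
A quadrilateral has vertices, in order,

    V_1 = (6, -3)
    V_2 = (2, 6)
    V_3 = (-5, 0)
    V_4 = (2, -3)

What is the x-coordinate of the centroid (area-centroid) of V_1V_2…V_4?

1

Apply the shoelace (surveyor's) formula. First the cross-terms c_i = x_i·y_{i+1} − x_{i+1}·y_i:
  42, 30, 15, 12  ⇒  2A = 99, A = 49.5.
Then Σ (x_i + x_{i+1})·c_i = 297, so x̄ = 297 / (6·49.5) = 1.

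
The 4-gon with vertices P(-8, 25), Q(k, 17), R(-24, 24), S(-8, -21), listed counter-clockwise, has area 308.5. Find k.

-17

The doubled signed area Σ (x_i y_{i+1} − x_{i+1} y_i) is linear in k.
With k=0 it equals 600; the coefficient of k is -1 (from the two edges through Q).
So -1·k + 600 = 2·308.5 = 617 ⇒ k = -17.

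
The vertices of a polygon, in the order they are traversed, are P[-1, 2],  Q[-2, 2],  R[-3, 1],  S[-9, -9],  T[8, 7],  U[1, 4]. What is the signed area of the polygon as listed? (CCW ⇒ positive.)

Apply the shoelace (surveyor's) formula: 2A = Σ (x_i·y_{i+1} − x_{i+1}·y_i), indices taken mod 6.
Σ = (2) + (4) + (36) + (9) + (25) + (6) = 82
Signed area = Σ/2 = 41 (positive ⇒ counter-clockwise traversal).

41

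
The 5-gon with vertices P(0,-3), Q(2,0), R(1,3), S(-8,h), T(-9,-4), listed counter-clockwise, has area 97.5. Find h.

Write out the shoelace sum; only the two edges meeting at S involve h:
2·Area = [(1·h − (-8)·3) + ((-8)·(-4) − (-9)·h)] + 39
       = 10·h + 95 = 195
⇒ h = 10.

10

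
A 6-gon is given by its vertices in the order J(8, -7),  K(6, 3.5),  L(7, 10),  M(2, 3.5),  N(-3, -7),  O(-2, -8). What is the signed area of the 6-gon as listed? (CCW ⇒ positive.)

97.25

Apply the shoelace (surveyor's) formula: 2A = Σ (x_i·y_{i+1} − x_{i+1}·y_i), indices taken mod 6.
Σ = (70) + (35.5) + (4.5) + (-3.5) + (10) + (78) = 194.5
Signed area = Σ/2 = 97.25 (positive ⇒ counter-clockwise traversal).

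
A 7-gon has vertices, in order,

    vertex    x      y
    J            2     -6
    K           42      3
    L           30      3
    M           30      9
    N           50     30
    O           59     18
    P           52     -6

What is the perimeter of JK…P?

|JK| = √((40)² + (9)²) = √1681 = 41
|KL| = √((-12)² + (0)²) = √144 = 12
|LM| = √((0)² + (6)²) = √36 = 6
|MN| = √((20)² + (21)²) = √841 = 29
|NO| = √((9)² + (-12)²) = √225 = 15
|OP| = √((-7)² + (-24)²) = √625 = 25
|PJ| = √((-50)² + (0)²) = √2500 = 50
Perimeter = 41 + 12 + 6 + 29 + 15 + 25 + 50 = 178.

178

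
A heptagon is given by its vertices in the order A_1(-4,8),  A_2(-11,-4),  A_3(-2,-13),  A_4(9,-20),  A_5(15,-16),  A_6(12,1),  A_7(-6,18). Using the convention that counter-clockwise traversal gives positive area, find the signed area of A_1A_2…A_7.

Apply the shoelace (surveyor's) formula: 2A = Σ (x_i·y_{i+1} − x_{i+1}·y_i), indices taken mod 7.
Σ = (104) + (135) + (157) + (156) + (207) + (222) + (24) = 1005
Signed area = Σ/2 = 502.5 (positive ⇒ counter-clockwise traversal).

502.5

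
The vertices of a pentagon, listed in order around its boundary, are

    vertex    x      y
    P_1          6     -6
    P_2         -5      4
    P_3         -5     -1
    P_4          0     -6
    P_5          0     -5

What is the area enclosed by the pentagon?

39.5

P_1→P_2: (6)(4) − (-5)(-6) = -6
P_2→P_3: (-5)(-1) − (-5)(4) = 25
P_3→P_4: (-5)(-6) − (0)(-1) = 30
P_4→P_5: (0)(-5) − (0)(-6) = 0
P_5→P_1: (0)(-6) − (6)(-5) = 30
Σ = 79
Area = |Σ|/2 = 39.5.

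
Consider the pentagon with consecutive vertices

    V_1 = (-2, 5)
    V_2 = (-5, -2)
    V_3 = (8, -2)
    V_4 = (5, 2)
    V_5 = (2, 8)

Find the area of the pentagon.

71.5

Apply the shoelace formula: 2A = Σ (x_i·y_{i+1} − x_{i+1}·y_i), indices taken mod 5.
Cross-terms: 29, 26, 26, 36, 26  ⇒  Σ = 143
Area = |Σ|/2 = 71.5.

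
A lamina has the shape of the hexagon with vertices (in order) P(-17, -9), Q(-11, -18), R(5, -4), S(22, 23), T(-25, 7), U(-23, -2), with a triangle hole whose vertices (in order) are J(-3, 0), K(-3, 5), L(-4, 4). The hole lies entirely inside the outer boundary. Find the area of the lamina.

826

Outer boundary:
Apply Gauss's area formula: 2A = Σ (x_i·y_{i+1} − x_{i+1}·y_i), indices taken mod 6.
Σ = (207) + (134) + (203) + (729) + (211) + (173) = 1657
Area = |Σ|/2 = 828.5.
Hole:
J→K: (-3)(5) − (-3)(0) = -15
K→L: (-3)(4) − (-4)(5) = 8
L→J: (-4)(0) − (-3)(4) = 12
Σ = 5
Area = |Σ|/2 = 2.5.
Net area = 828.5 − 2.5 = 826.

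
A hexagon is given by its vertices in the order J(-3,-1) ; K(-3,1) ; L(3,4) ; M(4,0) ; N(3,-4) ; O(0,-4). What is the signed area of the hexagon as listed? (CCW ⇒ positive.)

Σ = (-6) + (-15) + (-16) + (-16) + (-12) + (-12) = -77
Signed area = Σ/2 = -38.5 (negative ⇒ clockwise traversal).

-38.5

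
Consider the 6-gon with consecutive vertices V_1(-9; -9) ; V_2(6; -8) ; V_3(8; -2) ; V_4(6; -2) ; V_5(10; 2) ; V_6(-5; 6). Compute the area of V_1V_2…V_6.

187.5

Apply the surveyor's formula: 2A = Σ (x_i·y_{i+1} − x_{i+1}·y_i), indices taken mod 6.
Σ = (126) + (52) + (-4) + (32) + (70) + (99) = 375
Area = |Σ|/2 = 187.5.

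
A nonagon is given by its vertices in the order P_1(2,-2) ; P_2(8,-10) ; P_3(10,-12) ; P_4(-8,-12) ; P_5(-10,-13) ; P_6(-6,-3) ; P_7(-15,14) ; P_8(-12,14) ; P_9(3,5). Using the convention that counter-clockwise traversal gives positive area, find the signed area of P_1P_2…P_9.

Σ = (-4) + (4) + (-216) + (-16) + (-48) + (-129) + (-42) + (-102) + (-16) = -569
Signed area = Σ/2 = -284.5 (negative ⇒ clockwise traversal).

-284.5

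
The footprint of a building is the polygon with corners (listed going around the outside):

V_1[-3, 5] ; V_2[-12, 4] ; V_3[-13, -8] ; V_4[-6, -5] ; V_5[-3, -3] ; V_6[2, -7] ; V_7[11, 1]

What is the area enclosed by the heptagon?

190

Apply the shoelace formula: 2A = Σ (x_i·y_{i+1} − x_{i+1}·y_i), indices taken mod 7.
Cross-terms: 48, 148, 17, 3, 27, 79, 58  ⇒  Σ = 380
Area = |Σ|/2 = 190.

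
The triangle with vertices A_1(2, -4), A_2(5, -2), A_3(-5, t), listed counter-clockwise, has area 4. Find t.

-6

Write out the shoelace sum; only the two edges meeting at A_3 involve t:
2·Area = [(5·t − (-5)·(-2)) + ((-5)·(-4) − 2·t)] + 16
       = 3·t + 26 = 8
⇒ t = -6.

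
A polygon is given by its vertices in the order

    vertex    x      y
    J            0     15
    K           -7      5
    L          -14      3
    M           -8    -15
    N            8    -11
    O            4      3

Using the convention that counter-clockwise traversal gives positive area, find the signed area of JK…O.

362

Σ = (105) + (49) + (234) + (208) + (68) + (60) = 724
Signed area = Σ/2 = 362 (positive ⇒ counter-clockwise traversal).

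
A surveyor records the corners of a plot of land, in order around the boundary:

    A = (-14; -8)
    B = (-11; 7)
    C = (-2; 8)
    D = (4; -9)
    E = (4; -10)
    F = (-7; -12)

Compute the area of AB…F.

Σ = (-186) + (-74) + (-14) + (-4) + (-118) + (-112) = -508
Area = |Σ|/2 = 254.

254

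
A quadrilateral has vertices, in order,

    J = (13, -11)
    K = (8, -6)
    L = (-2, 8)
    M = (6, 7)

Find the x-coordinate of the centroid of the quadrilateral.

Apply Gauss's area formula. First the cross-terms c_i = x_i·y_{i+1} − x_{i+1}·y_i:
  10, 52, -62, -157  ⇒  2A = -157, A = -78.5.
Then Σ (x_i + x_{i+1})·c_i = -2709, so x̄ = -2709 / (6·(-78.5)) = 903/157.

903/157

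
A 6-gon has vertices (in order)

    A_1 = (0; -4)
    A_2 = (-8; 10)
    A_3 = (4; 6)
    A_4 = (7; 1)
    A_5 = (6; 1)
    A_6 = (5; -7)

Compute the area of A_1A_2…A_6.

Apply Gauss's area formula: 2A = Σ (x_i·y_{i+1} − x_{i+1}·y_i), indices taken mod 6.
Σ = (-32) + (-88) + (-38) + (1) + (-47) + (-20) = -224
Area = |Σ|/2 = 112.

112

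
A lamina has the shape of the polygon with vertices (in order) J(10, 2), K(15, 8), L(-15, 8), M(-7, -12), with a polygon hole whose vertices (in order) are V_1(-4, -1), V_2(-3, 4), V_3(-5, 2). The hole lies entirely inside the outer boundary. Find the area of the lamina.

Outer boundary:
Σ = (50) + (240) + (236) + (106) = 632
Area = |Σ|/2 = 316.
Hole:
Cross-terms: -19, 14, 13  ⇒  Σ = 8
Area = |Σ|/2 = 4.
Net area = 316 − 4 = 312.

312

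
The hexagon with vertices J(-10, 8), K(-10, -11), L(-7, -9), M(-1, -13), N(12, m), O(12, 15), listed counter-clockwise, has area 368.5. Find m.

10

The doubled signed area Σ (x_i y_{i+1} − x_{i+1} y_i) is linear in m.
With m=0 it equals 867; the coefficient of m is -13 (from the two edges through N).
So -13·m + 867 = 2·368.5 = 737 ⇒ m = 10.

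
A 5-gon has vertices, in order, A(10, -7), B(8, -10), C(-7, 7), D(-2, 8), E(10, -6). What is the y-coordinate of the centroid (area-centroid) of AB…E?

Apply the shoelace (surveyor's) formula. First the cross-terms c_i = x_i·y_{i+1} − x_{i+1}·y_i:
  -44, -14, -42, -68, -10  ⇒  2A = -178, A = -89.
Then Σ (y_i + y_{i+1})·c_i = 154, so ȳ = 154 / (6·(-89)) = -77/267.

-77/267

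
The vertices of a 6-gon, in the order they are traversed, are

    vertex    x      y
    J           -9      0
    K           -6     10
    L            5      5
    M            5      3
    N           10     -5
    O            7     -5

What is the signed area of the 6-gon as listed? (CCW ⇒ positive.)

Σ = (-90) + (-80) + (-10) + (-55) + (-15) + (-45) = -295
Signed area = Σ/2 = -147.5 (negative ⇒ clockwise traversal).

-147.5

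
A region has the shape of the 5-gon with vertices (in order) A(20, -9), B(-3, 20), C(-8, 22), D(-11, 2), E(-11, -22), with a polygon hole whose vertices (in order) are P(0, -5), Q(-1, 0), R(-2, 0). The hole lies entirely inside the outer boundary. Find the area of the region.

Outer boundary:
Σ = (373) + (94) + (226) + (264) + (539) = 1496
Area = |Σ|/2 = 748.
Hole:
Apply the shoelace formula: 2A = Σ (x_i·y_{i+1} − x_{i+1}·y_i), indices taken mod 3.
Cross-terms: -5, 0, 10  ⇒  Σ = 5
Area = |Σ|/2 = 2.5.
Net area = 748 − 2.5 = 745.5.

745.5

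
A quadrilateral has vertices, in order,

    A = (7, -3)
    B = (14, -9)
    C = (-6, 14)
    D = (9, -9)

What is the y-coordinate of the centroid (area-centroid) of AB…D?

Apply the surveyor's formula. First the cross-terms c_i = x_i·y_{i+1} − x_{i+1}·y_i:
  -21, 142, -72, 36  ⇒  2A = 85, A = 42.5.
Then Σ (y_i + y_{i+1})·c_i = 170, so ȳ = 170 / (6·42.5) = 2/3.

2/3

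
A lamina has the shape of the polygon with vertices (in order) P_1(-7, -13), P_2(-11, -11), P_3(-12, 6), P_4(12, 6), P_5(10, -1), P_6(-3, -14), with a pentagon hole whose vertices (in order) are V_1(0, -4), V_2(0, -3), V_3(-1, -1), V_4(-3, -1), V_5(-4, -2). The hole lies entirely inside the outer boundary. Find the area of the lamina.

Outer boundary:
Σ = (-66) + (-198) + (-144) + (-72) + (-143) + (-59) = -682
Area = |Σ|/2 = 341.
Hole:
Apply the surveyor's formula: 2A = Σ (x_i·y_{i+1} − x_{i+1}·y_i), indices taken mod 5.
Σ = (0) + (-3) + (-2) + (2) + (16) = 13
Area = |Σ|/2 = 6.5.
Net area = 341 − 6.5 = 334.5.

334.5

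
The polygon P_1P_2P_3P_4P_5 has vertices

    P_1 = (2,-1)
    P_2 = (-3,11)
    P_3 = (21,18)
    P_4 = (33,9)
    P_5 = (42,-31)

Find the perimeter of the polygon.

144

|P_1P_2| = √((-5)² + (12)²) = √169 = 13
|P_2P_3| = √((24)² + (7)²) = √625 = 25
|P_3P_4| = √((12)² + (-9)²) = √225 = 15
|P_4P_5| = √((9)² + (-40)²) = √1681 = 41
|P_5P_1| = √((-40)² + (30)²) = √2500 = 50
Perimeter = 13 + 25 + 15 + 41 + 50 = 144.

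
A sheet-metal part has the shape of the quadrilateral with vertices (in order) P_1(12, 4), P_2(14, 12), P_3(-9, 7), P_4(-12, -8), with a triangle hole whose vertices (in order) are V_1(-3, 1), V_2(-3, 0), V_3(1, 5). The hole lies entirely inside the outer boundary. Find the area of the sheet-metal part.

247

Outer boundary:
Apply the shoelace (surveyor's) formula: 2A = Σ (x_i·y_{i+1} − x_{i+1}·y_i), indices taken mod 4.
Σ = (88) + (206) + (156) + (48) = 498
Area = |Σ|/2 = 249.
Hole:
Apply the surveyor's formula: 2A = Σ (x_i·y_{i+1} − x_{i+1}·y_i), indices taken mod 3.
V_1→V_2: (-3)(0) − (-3)(1) = 3
V_2→V_3: (-3)(5) − (1)(0) = -15
V_3→V_1: (1)(1) − (-3)(5) = 16
Σ = 4
Area = |Σ|/2 = 2.
Net area = 249 − 2 = 247.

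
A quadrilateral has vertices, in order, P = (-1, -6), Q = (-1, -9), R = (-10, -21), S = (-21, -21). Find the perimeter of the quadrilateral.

|PQ| = √((0)² + (-3)²) = √9 = 3
|QR| = √((-9)² + (-12)²) = √225 = 15
|RS| = √((-11)² + (0)²) = √121 = 11
|SP| = √((20)² + (15)²) = √625 = 25
Perimeter = 3 + 15 + 11 + 25 = 54.

54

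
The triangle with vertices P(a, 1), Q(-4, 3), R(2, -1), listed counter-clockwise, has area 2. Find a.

0

The doubled signed area Σ (x_i y_{i+1} − x_{i+1} y_i) is linear in a.
With a=0 it equals 4; the coefficient of a is 4 (from the two edges through P).
So 4·a + 4 = 2·2 = 4 ⇒ a = 0.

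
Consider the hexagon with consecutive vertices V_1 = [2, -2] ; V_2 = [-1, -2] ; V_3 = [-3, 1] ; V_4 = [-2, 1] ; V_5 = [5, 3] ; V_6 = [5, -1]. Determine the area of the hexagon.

Σ = (-6) + (-7) + (-1) + (-11) + (-20) + (-8) = -53
Area = |Σ|/2 = 26.5.

26.5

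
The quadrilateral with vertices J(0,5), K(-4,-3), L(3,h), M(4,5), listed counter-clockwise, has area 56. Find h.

-6

Write out the shoelace sum; only the two edges meeting at L involve h:
2·Area = [((-4)·h − 3·(-3)) + (3·5 − 4·h)] + 40
       = -8·h + 64 = 112
⇒ h = -6.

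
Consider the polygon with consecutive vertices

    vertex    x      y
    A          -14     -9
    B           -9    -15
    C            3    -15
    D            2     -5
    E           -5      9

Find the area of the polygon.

244

Σ = (129) + (180) + (15) + (-7) + (171) = 488
Area = |Σ|/2 = 244.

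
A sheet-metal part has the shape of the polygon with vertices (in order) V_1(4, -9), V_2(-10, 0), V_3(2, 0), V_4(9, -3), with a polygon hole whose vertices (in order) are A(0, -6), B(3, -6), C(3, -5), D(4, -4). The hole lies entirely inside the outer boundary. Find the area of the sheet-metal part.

80

Outer boundary:
Apply Gauss's area formula: 2A = Σ (x_i·y_{i+1} − x_{i+1}·y_i), indices taken mod 4.
V_1→V_2: (4)(0) − (-10)(-9) = -90
V_2→V_3: (-10)(0) − (2)(0) = 0
V_3→V_4: (2)(-3) − (9)(0) = -6
V_4→V_1: (9)(-9) − (4)(-3) = -69
Σ = -165
Area = |Σ|/2 = 82.5.
Hole:
Apply Gauss's area formula: 2A = Σ (x_i·y_{i+1} − x_{i+1}·y_i), indices taken mod 4.
Cross-terms: 18, 3, 8, -24  ⇒  Σ = 5
Area = |Σ|/2 = 2.5.
Net area = 82.5 − 2.5 = 80.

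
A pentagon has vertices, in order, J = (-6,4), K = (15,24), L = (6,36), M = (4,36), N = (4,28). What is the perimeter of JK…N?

|JK| = √((21)² + (20)²) = √841 = 29
|KL| = √((-9)² + (12)²) = √225 = 15
|LM| = √((-2)² + (0)²) = √4 = 2
|MN| = √((0)² + (-8)²) = √64 = 8
|NJ| = √((-10)² + (-24)²) = √676 = 26
Perimeter = 29 + 15 + 2 + 8 + 26 = 80.

80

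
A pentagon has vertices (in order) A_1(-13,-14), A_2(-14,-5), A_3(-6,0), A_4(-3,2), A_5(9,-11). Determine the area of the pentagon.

Apply the shoelace (surveyor's) formula: 2A = Σ (x_i·y_{i+1} − x_{i+1}·y_i), indices taken mod 5.
Σ = (-131) + (-30) + (-12) + (15) + (-269) = -427
Area = |Σ|/2 = 213.5.

213.5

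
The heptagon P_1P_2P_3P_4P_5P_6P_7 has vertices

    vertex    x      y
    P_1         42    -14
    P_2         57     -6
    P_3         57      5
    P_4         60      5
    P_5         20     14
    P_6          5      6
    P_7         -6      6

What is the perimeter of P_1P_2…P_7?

152

|P_1P_2| = √((15)² + (8)²) = √289 = 17
|P_2P_3| = √((0)² + (11)²) = √121 = 11
|P_3P_4| = √((3)² + (0)²) = √9 = 3
|P_4P_5| = √((-40)² + (9)²) = √1681 = 41
|P_5P_6| = √((-15)² + (-8)²) = √289 = 17
|P_6P_7| = √((-11)² + (0)²) = √121 = 11
|P_7P_1| = √((48)² + (-20)²) = √2704 = 52
Perimeter = 17 + 11 + 3 + 41 + 17 + 11 + 52 = 152.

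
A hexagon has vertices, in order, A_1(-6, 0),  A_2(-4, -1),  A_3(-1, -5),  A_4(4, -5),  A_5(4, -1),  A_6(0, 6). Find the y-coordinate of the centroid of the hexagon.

Apply the surveyor's formula. First the cross-terms c_i = x_i·y_{i+1} − x_{i+1}·y_i:
  6, 19, 25, 16, 24, 36  ⇒  2A = 126, A = 63.
Then Σ (y_i + y_{i+1})·c_i = -130, so ȳ = -130 / (6·63) = -65/189.

-65/189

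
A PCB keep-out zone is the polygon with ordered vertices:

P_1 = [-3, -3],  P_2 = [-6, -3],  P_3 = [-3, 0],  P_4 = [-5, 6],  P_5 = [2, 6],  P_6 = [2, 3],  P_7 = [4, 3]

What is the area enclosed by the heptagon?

46.5

P_1→P_2: (-3)(-3) − (-6)(-3) = -9
P_2→P_3: (-6)(0) − (-3)(-3) = -9
P_3→P_4: (-3)(6) − (-5)(0) = -18
P_4→P_5: (-5)(6) − (2)(6) = -42
P_5→P_6: (2)(3) − (2)(6) = -6
P_6→P_7: (2)(3) − (4)(3) = -6
P_7→P_1: (4)(-3) − (-3)(3) = -3
Σ = -93
Area = |Σ|/2 = 46.5.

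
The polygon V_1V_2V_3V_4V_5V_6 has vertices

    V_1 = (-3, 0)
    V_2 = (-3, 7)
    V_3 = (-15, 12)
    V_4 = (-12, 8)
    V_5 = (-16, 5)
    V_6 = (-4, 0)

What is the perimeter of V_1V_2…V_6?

44

|V_1V_2| = √((0)² + (7)²) = √49 = 7
|V_2V_3| = √((-12)² + (5)²) = √169 = 13
|V_3V_4| = √((3)² + (-4)²) = √25 = 5
|V_4V_5| = √((-4)² + (-3)²) = √25 = 5
|V_5V_6| = √((12)² + (-5)²) = √169 = 13
|V_6V_1| = √((1)² + (0)²) = √1 = 1
Perimeter = 7 + 13 + 5 + 5 + 13 + 1 = 44.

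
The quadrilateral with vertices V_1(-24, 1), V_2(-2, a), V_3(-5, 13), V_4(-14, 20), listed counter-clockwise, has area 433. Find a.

Write out the shoelace sum; only the two edges meeting at V_2 involve a:
2·Area = [((-24)·a − (-2)·1) + ((-2)·13 − (-5)·a)] + 548
       = -19·a + 524 = 866
⇒ a = -18.

-18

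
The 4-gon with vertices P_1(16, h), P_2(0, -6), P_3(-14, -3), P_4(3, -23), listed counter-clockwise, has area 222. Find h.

-25

The doubled signed area Σ (x_i y_{i+1} − x_{i+1} y_i) is linear in h.
With h=0 it equals 519; the coefficient of h is 3 (from the two edges through P_1).
So 3·h + 519 = 2·222 = 444 ⇒ h = -25.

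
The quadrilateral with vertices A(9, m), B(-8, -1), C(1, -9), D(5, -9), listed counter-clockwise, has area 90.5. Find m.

0

Write out the shoelace sum; only the two edges meeting at A involve m:
2·Area = [(5·m − 9·(-9)) + (9·(-1) − (-8)·m)] + 109
       = 13·m + 181 = 181
⇒ m = 0.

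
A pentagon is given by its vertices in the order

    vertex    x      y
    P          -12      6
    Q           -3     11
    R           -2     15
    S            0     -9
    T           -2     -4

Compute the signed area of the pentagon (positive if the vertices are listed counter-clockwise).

-98.5

Cross-terms: -114, -23, 18, -18, -60  ⇒  Σ = -197
Signed area = Σ/2 = -98.5 (negative ⇒ clockwise traversal).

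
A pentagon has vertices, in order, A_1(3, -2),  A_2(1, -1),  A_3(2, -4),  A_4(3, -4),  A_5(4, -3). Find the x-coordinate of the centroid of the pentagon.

Apply the shoelace (surveyor's) formula. First the cross-terms c_i = x_i·y_{i+1} − x_{i+1}·y_i:
  -1, -2, 4, 7, 1  ⇒  2A = 9, A = 4.5.
Then Σ (x_i + x_{i+1})·c_i = 66, so x̄ = 66 / (6·4.5) = 22/9.

22/9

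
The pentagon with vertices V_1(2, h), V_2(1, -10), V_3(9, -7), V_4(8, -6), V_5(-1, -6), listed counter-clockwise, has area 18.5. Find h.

The doubled signed area Σ (x_i y_{i+1} − x_{i+1} y_i) is linear in h.
With h=0 it equals 23; the coefficient of h is -2 (from the two edges through V_1).
So -2·h + 23 = 2·18.5 = 37 ⇒ h = -7.

-7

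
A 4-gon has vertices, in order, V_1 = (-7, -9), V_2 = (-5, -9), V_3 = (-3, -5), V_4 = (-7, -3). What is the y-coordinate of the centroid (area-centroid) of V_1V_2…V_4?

-37/6

Apply Gauss's area formula. First the cross-terms c_i = x_i·y_{i+1} − x_{i+1}·y_i:
  18, -2, -26, 42  ⇒  2A = 32, A = 16.
Then Σ (y_i + y_{i+1})·c_i = -592, so ȳ = -592 / (6·16) = -37/6.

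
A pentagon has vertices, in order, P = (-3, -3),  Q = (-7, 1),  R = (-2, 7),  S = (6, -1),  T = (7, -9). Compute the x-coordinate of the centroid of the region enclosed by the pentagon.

Apply the shoelace formula. First the cross-terms c_i = x_i·y_{i+1} − x_{i+1}·y_i:
  -24, -47, -40, -47, -48  ⇒  2A = -206, A = -103.
Then Σ (x_i + x_{i+1})·c_i = -300, so x̄ = -300 / (6·(-103)) = 50/103.

50/103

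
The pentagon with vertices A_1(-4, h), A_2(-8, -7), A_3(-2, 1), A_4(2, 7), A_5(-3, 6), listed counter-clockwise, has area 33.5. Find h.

4

The doubled signed area Σ (x_i y_{i+1} − x_{i+1} y_i) is linear in h.
With h=0 it equals 47; the coefficient of h is 5 (from the two edges through A_1).
So 5·h + 47 = 2·33.5 = 67 ⇒ h = 4.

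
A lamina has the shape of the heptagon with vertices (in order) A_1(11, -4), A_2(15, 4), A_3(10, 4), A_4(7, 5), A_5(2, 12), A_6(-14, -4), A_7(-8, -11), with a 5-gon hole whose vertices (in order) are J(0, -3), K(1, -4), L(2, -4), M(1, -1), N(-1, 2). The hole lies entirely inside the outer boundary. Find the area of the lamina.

321

Outer boundary:
Σ = (104) + (20) + (22) + (74) + (160) + (122) + (153) = 655
Area = |Σ|/2 = 327.5.
Hole:
Apply the shoelace formula: 2A = Σ (x_i·y_{i+1} − x_{i+1}·y_i), indices taken mod 5.
J→K: (0)(-4) − (1)(-3) = 3
K→L: (1)(-4) − (2)(-4) = 4
L→M: (2)(-1) − (1)(-4) = 2
M→N: (1)(2) − (-1)(-1) = 1
N→J: (-1)(-3) − (0)(2) = 3
Σ = 13
Area = |Σ|/2 = 6.5.
Net area = 327.5 − 6.5 = 321.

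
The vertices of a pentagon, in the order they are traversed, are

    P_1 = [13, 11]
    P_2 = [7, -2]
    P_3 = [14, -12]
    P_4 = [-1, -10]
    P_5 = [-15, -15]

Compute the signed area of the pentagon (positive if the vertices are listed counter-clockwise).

-208

Σ = (-103) + (-56) + (-152) + (-135) + (30) = -416
Signed area = Σ/2 = -208 (negative ⇒ clockwise traversal).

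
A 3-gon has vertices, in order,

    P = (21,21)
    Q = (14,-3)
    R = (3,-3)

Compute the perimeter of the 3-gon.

|PQ| = √((-7)² + (-24)²) = √625 = 25
|QR| = √((-11)² + (0)²) = √121 = 11
|RP| = √((18)² + (24)²) = √900 = 30
Perimeter = 25 + 11 + 30 = 66.

66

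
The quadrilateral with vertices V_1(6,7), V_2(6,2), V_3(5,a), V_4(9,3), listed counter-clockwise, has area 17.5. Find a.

The doubled signed area Σ (x_i y_{i+1} − x_{i+1} y_i) is linear in a.
With a=0 it equals 20; the coefficient of a is -3 (from the two edges through V_3).
So -3·a + 20 = 2·17.5 = 35 ⇒ a = -5.

-5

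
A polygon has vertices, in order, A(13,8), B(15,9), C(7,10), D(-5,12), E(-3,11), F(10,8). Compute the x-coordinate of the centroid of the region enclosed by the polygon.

Apply the surveyor's formula. First the cross-terms c_i = x_i·y_{i+1} − x_{i+1}·y_i:
  -3, 87, 134, -19, -134, -24  ⇒  2A = 41, A = 20.5.
Then Σ (x_i + x_{i+1})·c_i = 760, so x̄ = 760 / (6·20.5) = 760/123.

760/123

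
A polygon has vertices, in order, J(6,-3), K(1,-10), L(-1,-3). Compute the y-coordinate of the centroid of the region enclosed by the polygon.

Apply the shoelace formula. First the cross-terms c_i = x_i·y_{i+1} − x_{i+1}·y_i:
  -57, -13, 21  ⇒  2A = -49, A = -24.5.
Then Σ (y_i + y_{i+1})·c_i = 784, so ȳ = 784 / (6·(-24.5)) = -16/3.

-16/3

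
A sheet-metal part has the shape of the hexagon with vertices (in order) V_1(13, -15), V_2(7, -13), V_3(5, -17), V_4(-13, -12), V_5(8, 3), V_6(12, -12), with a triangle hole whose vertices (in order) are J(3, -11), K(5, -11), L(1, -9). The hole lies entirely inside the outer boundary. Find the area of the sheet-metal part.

247

Outer boundary:
Apply the shoelace (surveyor's) formula: 2A = Σ (x_i·y_{i+1} − x_{i+1}·y_i), indices taken mod 6.
Σ = (-64) + (-54) + (-281) + (57) + (-132) + (-24) = -498
Area = |Σ|/2 = 249.
Hole:
Apply the shoelace (surveyor's) formula: 2A = Σ (x_i·y_{i+1} − x_{i+1}·y_i), indices taken mod 3.
Σ = (22) + (-34) + (16) = 4
Area = |Σ|/2 = 2.
Net area = 249 − 2 = 247.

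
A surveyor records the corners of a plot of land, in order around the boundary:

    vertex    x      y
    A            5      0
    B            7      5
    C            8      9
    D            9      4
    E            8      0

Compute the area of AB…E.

16.5

Σ = (25) + (23) + (-49) + (-32) + (0) = -33
Area = |Σ|/2 = 16.5.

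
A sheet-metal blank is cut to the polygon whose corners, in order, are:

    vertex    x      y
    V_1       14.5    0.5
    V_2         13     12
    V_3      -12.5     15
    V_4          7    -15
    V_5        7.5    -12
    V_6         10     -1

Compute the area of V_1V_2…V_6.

Σ = (167.5) + (345) + (82.5) + (28.5) + (112.5) + (19.5) = 755.5
Area = |Σ|/2 = 377.75.

377.75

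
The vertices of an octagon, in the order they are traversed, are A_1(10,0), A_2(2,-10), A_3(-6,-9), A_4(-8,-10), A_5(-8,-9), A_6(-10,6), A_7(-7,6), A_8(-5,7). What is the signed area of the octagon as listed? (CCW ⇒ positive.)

-221.5

Apply Gauss's area formula: 2A = Σ (x_i·y_{i+1} − x_{i+1}·y_i), indices taken mod 8.
Cross-terms: -100, -78, -12, -8, -138, -18, -19, -70  ⇒  Σ = -443
Signed area = Σ/2 = -221.5 (negative ⇒ clockwise traversal).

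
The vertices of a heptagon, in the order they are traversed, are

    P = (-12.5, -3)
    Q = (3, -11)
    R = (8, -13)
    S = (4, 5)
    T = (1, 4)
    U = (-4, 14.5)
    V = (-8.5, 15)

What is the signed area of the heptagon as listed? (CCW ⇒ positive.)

P→Q: (-12.5)(-11) − (3)(-3) = 146.5
Q→R: (3)(-13) − (8)(-11) = 49
R→S: (8)(5) − (4)(-13) = 92
S→T: (4)(4) − (1)(5) = 11
T→U: (1)(14.5) − (-4)(4) = 30.5
U→V: (-4)(15) − (-8.5)(14.5) = 63.25
V→P: (-8.5)(-3) − (-12.5)(15) = 213
Σ = 605.25
Signed area = Σ/2 = 302.625 (positive ⇒ counter-clockwise traversal).

302.625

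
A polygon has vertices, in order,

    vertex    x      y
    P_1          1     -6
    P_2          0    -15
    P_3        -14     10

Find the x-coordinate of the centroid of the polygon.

-13/3

Apply the shoelace (surveyor's) formula. First the cross-terms c_i = x_i·y_{i+1} − x_{i+1}·y_i:
  -15, -210, 74  ⇒  2A = -151, A = -75.5.
Then Σ (x_i + x_{i+1})·c_i = 1963, so x̄ = 1963 / (6·(-75.5)) = -13/3.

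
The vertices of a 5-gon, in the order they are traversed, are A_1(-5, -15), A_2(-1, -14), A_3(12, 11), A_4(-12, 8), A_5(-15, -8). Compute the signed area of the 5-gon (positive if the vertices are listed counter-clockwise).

420.5

Apply the shoelace (surveyor's) formula: 2A = Σ (x_i·y_{i+1} − x_{i+1}·y_i), indices taken mod 5.
A_1→A_2: (-5)(-14) − (-1)(-15) = 55
A_2→A_3: (-1)(11) − (12)(-14) = 157
A_3→A_4: (12)(8) − (-12)(11) = 228
A_4→A_5: (-12)(-8) − (-15)(8) = 216
A_5→A_1: (-15)(-15) − (-5)(-8) = 185
Σ = 841
Signed area = Σ/2 = 420.5 (positive ⇒ counter-clockwise traversal).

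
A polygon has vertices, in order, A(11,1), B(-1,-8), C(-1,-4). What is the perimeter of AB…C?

32

|AB| = √((-12)² + (-9)²) = √225 = 15
|BC| = √((0)² + (4)²) = √16 = 4
|CA| = √((12)² + (5)²) = √169 = 13
Perimeter = 15 + 4 + 13 = 32.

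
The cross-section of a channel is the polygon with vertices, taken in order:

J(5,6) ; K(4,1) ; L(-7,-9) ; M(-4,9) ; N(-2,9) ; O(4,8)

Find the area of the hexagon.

Apply the shoelace (surveyor's) formula: 2A = Σ (x_i·y_{i+1} − x_{i+1}·y_i), indices taken mod 6.
J→K: (5)(1) − (4)(6) = -19
K→L: (4)(-9) − (-7)(1) = -29
L→M: (-7)(9) − (-4)(-9) = -99
M→N: (-4)(9) − (-2)(9) = -18
N→O: (-2)(8) − (4)(9) = -52
O→J: (4)(6) − (5)(8) = -16
Σ = -233
Area = |Σ|/2 = 116.5.

116.5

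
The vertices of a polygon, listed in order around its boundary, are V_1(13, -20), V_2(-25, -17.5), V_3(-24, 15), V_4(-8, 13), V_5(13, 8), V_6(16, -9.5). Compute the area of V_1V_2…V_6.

1197.75

Σ = (-727.5) + (-795) + (-192) + (-233) + (-251.5) + (-196.5) = -2395.5
Area = |Σ|/2 = 1197.75.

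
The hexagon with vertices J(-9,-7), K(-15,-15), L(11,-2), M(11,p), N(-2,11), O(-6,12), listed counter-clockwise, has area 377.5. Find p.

15

The doubled signed area Σ (x_i y_{i+1} − x_{i+1} y_i) is linear in p.
With p=0 it equals 560; the coefficient of p is 13 (from the two edges through M).
So 13·p + 560 = 2·377.5 = 755 ⇒ p = 15.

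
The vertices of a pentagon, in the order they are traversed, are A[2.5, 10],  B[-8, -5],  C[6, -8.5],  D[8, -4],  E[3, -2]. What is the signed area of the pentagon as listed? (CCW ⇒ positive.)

Apply the surveyor's formula: 2A = Σ (x_i·y_{i+1} − x_{i+1}·y_i), indices taken mod 5.
A→B: (2.5)(-5) − (-8)(10) = 67.5
B→C: (-8)(-8.5) − (6)(-5) = 98
C→D: (6)(-4) − (8)(-8.5) = 44
D→E: (8)(-2) − (3)(-4) = -4
E→A: (3)(10) − (2.5)(-2) = 35
Σ = 240.5
Signed area = Σ/2 = 120.25 (positive ⇒ counter-clockwise traversal).

120.25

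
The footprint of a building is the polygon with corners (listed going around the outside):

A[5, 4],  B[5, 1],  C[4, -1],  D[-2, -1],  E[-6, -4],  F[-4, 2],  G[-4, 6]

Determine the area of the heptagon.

59

Apply the surveyor's formula: 2A = Σ (x_i·y_{i+1} − x_{i+1}·y_i), indices taken mod 7.
Σ = (-15) + (-9) + (-6) + (2) + (-28) + (-16) + (-46) = -118
Area = |Σ|/2 = 59.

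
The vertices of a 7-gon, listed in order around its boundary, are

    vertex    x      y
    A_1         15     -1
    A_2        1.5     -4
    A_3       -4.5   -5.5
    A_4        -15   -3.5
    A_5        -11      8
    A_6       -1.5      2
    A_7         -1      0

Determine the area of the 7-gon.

Σ = (-58.5) + (-26.25) + (-66.75) + (-158.5) + (-10) + (2) + (1) = -317
Area = |Σ|/2 = 158.5.

158.5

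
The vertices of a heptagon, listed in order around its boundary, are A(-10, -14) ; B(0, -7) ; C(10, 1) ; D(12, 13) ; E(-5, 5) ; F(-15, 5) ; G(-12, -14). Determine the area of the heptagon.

Σ = (70) + (70) + (118) + (125) + (50) + (270) + (28) = 731
Area = |Σ|/2 = 365.5.

365.5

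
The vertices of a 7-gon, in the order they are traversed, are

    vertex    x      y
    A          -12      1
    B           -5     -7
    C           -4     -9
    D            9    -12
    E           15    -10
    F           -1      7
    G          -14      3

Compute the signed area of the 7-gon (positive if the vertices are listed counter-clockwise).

Apply the surveyor's formula: 2A = Σ (x_i·y_{i+1} − x_{i+1}·y_i), indices taken mod 7.
A→B: (-12)(-7) − (-5)(1) = 89
B→C: (-5)(-9) − (-4)(-7) = 17
C→D: (-4)(-12) − (9)(-9) = 129
D→E: (9)(-10) − (15)(-12) = 90
E→F: (15)(7) − (-1)(-10) = 95
F→G: (-1)(3) − (-14)(7) = 95
G→A: (-14)(1) − (-12)(3) = 22
Σ = 537
Signed area = Σ/2 = 268.5 (positive ⇒ counter-clockwise traversal).

268.5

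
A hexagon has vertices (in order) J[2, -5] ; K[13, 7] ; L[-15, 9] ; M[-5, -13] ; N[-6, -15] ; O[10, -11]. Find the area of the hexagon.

Apply the shoelace formula: 2A = Σ (x_i·y_{i+1} − x_{i+1}·y_i), indices taken mod 6.
Cross-terms: 79, 222, 240, -3, 216, -28  ⇒  Σ = 726
Area = |Σ|/2 = 363.

363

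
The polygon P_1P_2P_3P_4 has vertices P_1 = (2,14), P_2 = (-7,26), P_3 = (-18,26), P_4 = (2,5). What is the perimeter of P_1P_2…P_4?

64

|P_1P_2| = √((-9)² + (12)²) = √225 = 15
|P_2P_3| = √((-11)² + (0)²) = √121 = 11
|P_3P_4| = √((20)² + (-21)²) = √841 = 29
|P_4P_1| = √((0)² + (9)²) = √81 = 9
Perimeter = 15 + 11 + 29 + 9 = 64.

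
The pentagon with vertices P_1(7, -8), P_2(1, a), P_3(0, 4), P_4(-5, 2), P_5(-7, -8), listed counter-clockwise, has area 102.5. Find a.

1

The doubled signed area Σ (x_i y_{i+1} − x_{i+1} y_i) is linear in a.
With a=0 it equals 198; the coefficient of a is 7 (from the two edges through P_2).
So 7·a + 198 = 2·102.5 = 205 ⇒ a = 1.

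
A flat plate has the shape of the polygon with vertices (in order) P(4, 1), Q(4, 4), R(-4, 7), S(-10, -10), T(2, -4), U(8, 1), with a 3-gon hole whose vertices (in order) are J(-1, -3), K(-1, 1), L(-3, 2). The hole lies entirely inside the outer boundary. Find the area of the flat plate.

128

Outer boundary:
Cross-terms: 12, 44, 110, 60, 34, 4  ⇒  Σ = 264
Area = |Σ|/2 = 132.
Hole:
Apply Gauss's area formula: 2A = Σ (x_i·y_{i+1} − x_{i+1}·y_i), indices taken mod 3.
Cross-terms: -4, 1, 11  ⇒  Σ = 8
Area = |Σ|/2 = 4.
Net area = 132 − 4 = 128.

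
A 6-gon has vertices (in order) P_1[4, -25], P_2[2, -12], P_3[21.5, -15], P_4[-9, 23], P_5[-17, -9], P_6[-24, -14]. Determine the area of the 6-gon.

869.75

Apply the surveyor's formula: 2A = Σ (x_i·y_{i+1} − x_{i+1}·y_i), indices taken mod 6.
Σ = (2) + (228) + (359.5) + (472) + (22) + (656) = 1739.5
Area = |Σ|/2 = 869.75.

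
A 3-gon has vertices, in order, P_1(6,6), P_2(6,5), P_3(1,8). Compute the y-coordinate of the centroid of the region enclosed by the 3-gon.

Apply the surveyor's formula. First the cross-terms c_i = x_i·y_{i+1} − x_{i+1}·y_i:
  -6, 43, -42  ⇒  2A = -5, A = -2.5.
Then Σ (y_i + y_{i+1})·c_i = -95, so ȳ = -95 / (6·(-2.5)) = 19/3.

19/3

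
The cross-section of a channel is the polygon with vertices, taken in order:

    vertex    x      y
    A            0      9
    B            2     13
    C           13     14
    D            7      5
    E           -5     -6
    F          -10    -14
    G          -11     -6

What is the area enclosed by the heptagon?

196

Apply the shoelace (surveyor's) formula: 2A = Σ (x_i·y_{i+1} − x_{i+1}·y_i), indices taken mod 7.
A→B: (0)(13) − (2)(9) = -18
B→C: (2)(14) − (13)(13) = -141
C→D: (13)(5) − (7)(14) = -33
D→E: (7)(-6) − (-5)(5) = -17
E→F: (-5)(-14) − (-10)(-6) = 10
F→G: (-10)(-6) − (-11)(-14) = -94
G→A: (-11)(9) − (0)(-6) = -99
Σ = -392
Area = |Σ|/2 = 196.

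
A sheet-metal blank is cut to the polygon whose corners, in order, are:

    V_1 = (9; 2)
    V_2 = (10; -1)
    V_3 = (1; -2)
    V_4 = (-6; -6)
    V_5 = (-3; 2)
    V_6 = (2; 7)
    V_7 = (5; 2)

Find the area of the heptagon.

Apply Gauss's area formula: 2A = Σ (x_i·y_{i+1} − x_{i+1}·y_i), indices taken mod 7.
V_1→V_2: (9)(-1) − (10)(2) = -29
V_2→V_3: (10)(-2) − (1)(-1) = -19
V_3→V_4: (1)(-6) − (-6)(-2) = -18
V_4→V_5: (-6)(2) − (-3)(-6) = -30
V_5→V_6: (-3)(7) − (2)(2) = -25
V_6→V_7: (2)(2) − (5)(7) = -31
V_7→V_1: (5)(2) − (9)(2) = -8
Σ = -160
Area = |Σ|/2 = 80.

80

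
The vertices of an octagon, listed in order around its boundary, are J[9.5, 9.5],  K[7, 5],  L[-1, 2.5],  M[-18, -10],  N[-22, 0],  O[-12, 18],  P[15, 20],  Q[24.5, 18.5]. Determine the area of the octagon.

Apply Gauss's area formula: 2A = Σ (x_i·y_{i+1} − x_{i+1}·y_i), indices taken mod 8.
Σ = (-19) + (22.5) + (55) + (-220) + (-396) + (-510) + (-212.5) + (57) = -1223
Area = |Σ|/2 = 611.5.

611.5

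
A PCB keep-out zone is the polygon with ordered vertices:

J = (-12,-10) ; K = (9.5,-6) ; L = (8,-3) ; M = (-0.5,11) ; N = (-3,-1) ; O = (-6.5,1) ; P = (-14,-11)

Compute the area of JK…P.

195.25

Σ = (167) + (19.5) + (86.5) + (33.5) + (-9.5) + (85.5) + (8) = 390.5
Area = |Σ|/2 = 195.25.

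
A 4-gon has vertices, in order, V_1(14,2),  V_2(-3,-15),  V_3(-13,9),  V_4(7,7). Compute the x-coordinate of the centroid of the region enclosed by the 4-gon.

Apply the surveyor's formula. First the cross-terms c_i = x_i·y_{i+1} − x_{i+1}·y_i:
  -204, -222, -154, -84  ⇒  2A = -664, A = -332.
Then Σ (x_i + x_{i+1})·c_i = 468, so x̄ = 468 / (6·(-332)) = -39/166.

-39/166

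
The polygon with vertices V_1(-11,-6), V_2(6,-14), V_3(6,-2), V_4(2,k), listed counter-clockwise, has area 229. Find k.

Write out the shoelace sum; only the two edges meeting at V_4 involve k:
2·Area = [(6·k − 2·(-2)) + (2·(-6) − (-11)·k)] + 262
       = 17·k + 254 = 458
⇒ k = 12.

12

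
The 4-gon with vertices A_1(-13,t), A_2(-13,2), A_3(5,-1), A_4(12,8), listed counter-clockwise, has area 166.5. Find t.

The doubled signed area Σ (x_i y_{i+1} − x_{i+1} y_i) is linear in t.
With t=0 it equals 133; the coefficient of t is 25 (from the two edges through A_1).
So 25·t + 133 = 2·166.5 = 333 ⇒ t = 8.

8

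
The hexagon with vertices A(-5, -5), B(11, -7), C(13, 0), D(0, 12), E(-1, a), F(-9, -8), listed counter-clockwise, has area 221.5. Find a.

Write out the shoelace sum; only the two edges meeting at E involve a:
2·Area = [(0·a − (-1)·12) + ((-1)·(-8) − (-9)·a)] + 342
       = 9·a + 362 = 443
⇒ a = 9.

9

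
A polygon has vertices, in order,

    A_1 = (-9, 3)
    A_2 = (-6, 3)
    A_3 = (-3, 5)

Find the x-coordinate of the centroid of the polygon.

Apply the surveyor's formula. First the cross-terms c_i = x_i·y_{i+1} − x_{i+1}·y_i:
  -9, -21, 36  ⇒  2A = 6, A = 3.
Then Σ (x_i + x_{i+1})·c_i = -108, so x̄ = -108 / (6·3) = -6.

-6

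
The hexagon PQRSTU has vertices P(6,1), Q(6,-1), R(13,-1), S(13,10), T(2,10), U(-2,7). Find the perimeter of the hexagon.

46

|PQ| = √((0)² + (-2)²) = √4 = 2
|QR| = √((7)² + (0)²) = √49 = 7
|RS| = √((0)² + (11)²) = √121 = 11
|ST| = √((-11)² + (0)²) = √121 = 11
|TU| = √((-4)² + (-3)²) = √25 = 5
|UP| = √((8)² + (-6)²) = √100 = 10
Perimeter = 2 + 7 + 11 + 11 + 5 + 10 = 46.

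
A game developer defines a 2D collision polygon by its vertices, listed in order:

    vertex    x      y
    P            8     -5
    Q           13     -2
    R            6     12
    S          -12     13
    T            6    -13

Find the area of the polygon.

Cross-terms: 49, 168, 222, 78, 74  ⇒  Σ = 591
Area = |Σ|/2 = 295.5.

295.5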